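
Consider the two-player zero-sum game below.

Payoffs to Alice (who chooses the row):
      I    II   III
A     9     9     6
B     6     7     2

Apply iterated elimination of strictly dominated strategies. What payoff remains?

6

Column II is strictly dominated by III for Bob (6<9, 2<7); eliminate II.
Row B is strictly dominated by row A (9>6, 6>2); eliminate B.
Column I is strictly dominated by III for Bob (6<9); eliminate I.
Only (A, III) remains, with payoff 6.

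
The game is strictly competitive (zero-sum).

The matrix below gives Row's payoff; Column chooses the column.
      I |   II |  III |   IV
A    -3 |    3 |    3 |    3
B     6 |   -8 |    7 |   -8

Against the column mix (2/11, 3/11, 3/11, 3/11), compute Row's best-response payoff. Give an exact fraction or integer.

21/11

A: (-3)·(2/11) + (3)·(3/11) + (3)·(3/11) + (3)·(3/11) = 21/11.
B: (6)·(2/11) + (-8)·(3/11) + (7)·(3/11) + (-8)·(3/11) = -15/11.
The best pure response is A with expected payoff 21/11.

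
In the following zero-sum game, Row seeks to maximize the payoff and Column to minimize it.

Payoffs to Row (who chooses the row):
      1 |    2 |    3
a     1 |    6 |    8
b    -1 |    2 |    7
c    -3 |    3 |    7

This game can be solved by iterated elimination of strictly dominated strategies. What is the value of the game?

1

Row c is strictly dominated by row a (1>-3, 6>3, 8>7); eliminate c.
Column 3 is strictly dominated by 1 for Column (1<8, -1<7); eliminate 3.
Column 2 is strictly dominated by 1 for Column (1<6, -1<2); eliminate 2.
Row b is strictly dominated by row a (1>-1); eliminate b.
Only (a, 1) remains, with payoff 1.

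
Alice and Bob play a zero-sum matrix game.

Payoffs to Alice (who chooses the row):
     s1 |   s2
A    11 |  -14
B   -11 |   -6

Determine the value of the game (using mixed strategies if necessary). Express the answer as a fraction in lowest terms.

Row minima are -14 and -11, so Alice's maximin is -11; column maxima are 11 and -6, so Bob's minimax is -6. These differ, so the equilibrium is in mixed strategies.
Let Alice play A with probability p. Bob is indifferent when 11p − 11(1−p) = −14p − 6(1−p), giving p = 1/6.
Let Bob play s1 with probability q. Alice is indifferent when 11q − 14(1−q) = −11q − 6(1−q), giving q = 4/15.
The value is 11·(4/15) + (-14)·(11/15) = -22/3.

-22/3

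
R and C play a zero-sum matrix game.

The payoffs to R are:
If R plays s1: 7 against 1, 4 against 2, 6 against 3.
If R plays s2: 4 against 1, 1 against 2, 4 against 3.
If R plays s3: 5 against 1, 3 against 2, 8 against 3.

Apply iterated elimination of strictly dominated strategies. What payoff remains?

4

Row s2 is strictly dominated by row s1 (7>4, 4>1, 6>4); eliminate s2.
Column 1 is strictly dominated by 2 for C (4<7, 3<5); eliminate 1.
Column 3 is strictly dominated by 2 for C (4<6, 3<8); eliminate 3.
Row s3 is strictly dominated by row s1 (4>3); eliminate s3.
Only (s1, 2) remains, with payoff 4.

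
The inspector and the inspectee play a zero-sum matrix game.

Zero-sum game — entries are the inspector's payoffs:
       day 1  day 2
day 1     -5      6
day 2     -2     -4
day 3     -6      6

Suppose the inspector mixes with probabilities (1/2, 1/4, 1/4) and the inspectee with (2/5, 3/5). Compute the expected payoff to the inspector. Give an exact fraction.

3/10

Against (2/5, 3/5), each row's expected payoff is day 1: 8/5; day 2: -16/5; day 3: 6/5.
Taking the (1/2, 1/4, 1/4)-weighted average: (1/2)·(8/5) + (1/4)·(-16/5) + (1/4)·(6/5) = 3/10.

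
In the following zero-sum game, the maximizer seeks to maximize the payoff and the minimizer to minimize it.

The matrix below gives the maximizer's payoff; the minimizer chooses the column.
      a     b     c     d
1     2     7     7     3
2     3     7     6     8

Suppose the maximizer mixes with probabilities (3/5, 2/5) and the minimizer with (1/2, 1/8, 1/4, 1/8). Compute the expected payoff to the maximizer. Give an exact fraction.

87/20

Against (1/2, 1/8, 1/4, 1/8), each row's expected payoff is 1: 4; 2: 39/8.
Taking the (3/5, 2/5)-weighted average: (3/5)·(4) + (2/5)·(39/8) = 87/20.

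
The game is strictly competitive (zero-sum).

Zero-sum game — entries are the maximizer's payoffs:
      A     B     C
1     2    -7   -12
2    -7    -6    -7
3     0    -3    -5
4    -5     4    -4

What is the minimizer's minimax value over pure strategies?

-4

The worst case (largest entry) in each column is A: 2, B: 4, C: -4.
The best (smallest) of these is -4.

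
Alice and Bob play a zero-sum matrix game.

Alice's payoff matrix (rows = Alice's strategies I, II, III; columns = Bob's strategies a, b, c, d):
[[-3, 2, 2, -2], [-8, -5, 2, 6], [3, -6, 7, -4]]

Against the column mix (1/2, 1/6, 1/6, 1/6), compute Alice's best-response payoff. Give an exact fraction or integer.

1

I: (-3)·(1/2) + (2)·(1/6) + (2)·(1/6) + (-2)·(1/6) = -7/6.
II: (-8)·(1/2) + (-5)·(1/6) + (2)·(1/6) + (6)·(1/6) = -7/2.
III: (3)·(1/2) + (-6)·(1/6) + (7)·(1/6) + (-4)·(1/6) = 1.
The best pure response is III with expected payoff 1.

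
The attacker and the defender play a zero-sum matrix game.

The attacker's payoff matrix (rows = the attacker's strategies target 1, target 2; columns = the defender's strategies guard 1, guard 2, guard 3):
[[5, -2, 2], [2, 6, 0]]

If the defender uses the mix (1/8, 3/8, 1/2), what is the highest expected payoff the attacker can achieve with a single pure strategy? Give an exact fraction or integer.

5/2

target 1: (5)·(1/8) + (-2)·(3/8) + (2)·(1/2) = 7/8.
target 2: (2)·(1/8) + (6)·(3/8) + (0)·(1/2) = 5/2.
The best pure response is target 2 with expected payoff 5/2.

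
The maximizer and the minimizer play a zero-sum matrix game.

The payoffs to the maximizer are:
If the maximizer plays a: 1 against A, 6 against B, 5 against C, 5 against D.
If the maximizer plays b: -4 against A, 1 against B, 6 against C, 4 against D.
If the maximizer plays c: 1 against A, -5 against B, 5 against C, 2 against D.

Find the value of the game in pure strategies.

Row minima: 1, -4, -5 → the maximizer's maximin is 1.
Column maxima: 1, 6, 6, 5 → the minimizer's minimax is 1.
They coincide at (a, A), so the value is 1.

1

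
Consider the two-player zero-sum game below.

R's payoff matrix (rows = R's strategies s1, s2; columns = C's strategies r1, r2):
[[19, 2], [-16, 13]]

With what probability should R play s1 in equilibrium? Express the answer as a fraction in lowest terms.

29/46

Row minima are 2 and -16, so R's maximin is 2; column maxima are 19 and 13, so C's minimax is 13. These differ, so the equilibrium is in mixed strategies.
Let R play s1 with probability p. C is indifferent when 19p − 16(1−p) = 2p + 13(1−p), giving p = 29/46.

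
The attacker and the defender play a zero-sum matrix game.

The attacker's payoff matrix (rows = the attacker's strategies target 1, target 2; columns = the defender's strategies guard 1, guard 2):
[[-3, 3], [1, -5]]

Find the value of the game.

Row minima are -3 and -5, so the attacker's maximin is -3; column maxima are 1 and 3, so the defender's minimax is 1. These differ, so the equilibrium is in mixed strategies.
Let the attacker play target 1 with probability p. The defender is indifferent when −3p + (1−p) = 3p − 5(1−p), giving p = 1/2.
Let the defender play guard 1 with probability q. The attacker is indifferent when −3q + 3(1−q) = q − 5(1−q), giving q = 2/3.
The value is -3·(2/3) + (3)·(1/3) = -1.

-1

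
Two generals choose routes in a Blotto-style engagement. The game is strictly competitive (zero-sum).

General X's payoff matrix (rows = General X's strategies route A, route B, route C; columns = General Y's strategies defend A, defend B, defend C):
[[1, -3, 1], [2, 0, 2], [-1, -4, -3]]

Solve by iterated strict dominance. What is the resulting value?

0

Row route A is strictly dominated by row route B (2>1, 0>-3, 2>1); eliminate route A.
Column defend A is strictly dominated by defend B for General Y (0<2, -4<-1); eliminate defend A.
Column defend C is strictly dominated by defend B for General Y (0<2, -4<-3); eliminate defend C.
Row route C is strictly dominated by row route B (0>-4); eliminate route C.
Only (route B, defend B) remains, with payoff 0.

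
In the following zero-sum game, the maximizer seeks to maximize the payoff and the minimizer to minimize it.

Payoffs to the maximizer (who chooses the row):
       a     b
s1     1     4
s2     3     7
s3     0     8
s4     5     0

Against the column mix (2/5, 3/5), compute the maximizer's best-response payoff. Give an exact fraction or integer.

s1: (1)·(2/5) + (4)·(3/5) = 14/5.
s2: (3)·(2/5) + (7)·(3/5) = 27/5.
s3: (0)·(2/5) + (8)·(3/5) = 24/5.
s4: (5)·(2/5) + (0)·(3/5) = 2.
The best pure response is s2 with expected payoff 27/5.

27/5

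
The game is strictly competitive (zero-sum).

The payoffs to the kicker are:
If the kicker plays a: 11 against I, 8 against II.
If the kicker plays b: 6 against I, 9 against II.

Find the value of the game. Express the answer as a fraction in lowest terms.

Row minima are 8 and 6, so the kicker's maximin is 8; column maxima are 11 and 9, so the goalkeeper's minimax is 9. These differ, so the equilibrium is in mixed strategies.
Let the kicker play a with probability p. The goalkeeper is indifferent when 11p + 6(1−p) = 8p + 9(1−p), giving p = 1/2.
Let the goalkeeper play I with probability q. The kicker is indifferent when 11q + 8(1−q) = 6q + 9(1−q), giving q = 1/6.
The value is 11·(1/6) + (8)·(5/6) = 17/2.

17/2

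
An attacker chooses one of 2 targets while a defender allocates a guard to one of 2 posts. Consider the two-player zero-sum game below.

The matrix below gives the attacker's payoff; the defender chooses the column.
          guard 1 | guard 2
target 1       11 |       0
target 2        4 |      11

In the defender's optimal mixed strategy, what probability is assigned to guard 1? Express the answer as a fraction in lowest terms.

11/18

Row minima are 0 and 4, so the attacker's maximin is 4; column maxima are 11 and 11, so the defender's minimax is 11. These differ, so the equilibrium is in mixed strategies.
Let the defender play guard 1 with probability q. The attacker is indifferent when 11q = 4q + 11(1−q), giving q = 11/18.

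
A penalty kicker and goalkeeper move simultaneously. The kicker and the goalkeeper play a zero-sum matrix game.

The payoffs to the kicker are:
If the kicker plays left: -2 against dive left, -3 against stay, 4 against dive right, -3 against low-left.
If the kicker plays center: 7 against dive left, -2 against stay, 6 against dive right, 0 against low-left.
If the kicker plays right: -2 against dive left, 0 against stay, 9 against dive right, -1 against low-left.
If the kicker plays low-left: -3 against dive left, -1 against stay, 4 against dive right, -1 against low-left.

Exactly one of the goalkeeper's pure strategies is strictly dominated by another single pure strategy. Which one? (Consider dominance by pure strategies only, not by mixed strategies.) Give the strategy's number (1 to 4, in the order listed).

The goalkeeper prefers columns that give the kicker less. Compare dive right with stay: -3 < 4, -2 < 6, 0 < 9, -1 < 4.
So stay strictly dominates dive right for the goalkeeper; dive right is strictly dominated.

3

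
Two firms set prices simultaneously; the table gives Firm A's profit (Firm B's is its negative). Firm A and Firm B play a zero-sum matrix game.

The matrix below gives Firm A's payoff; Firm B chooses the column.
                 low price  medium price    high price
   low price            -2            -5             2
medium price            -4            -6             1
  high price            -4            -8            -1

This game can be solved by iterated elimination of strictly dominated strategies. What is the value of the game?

Column high price is strictly dominated by low price for Firm B (-2<2, -4<1, -4<-1); eliminate high price.
Row medium price is strictly dominated by row low price (-2>-4, -5>-6); eliminate medium price.
Row high price is strictly dominated by row low price (-2>-4, -5>-8); eliminate high price.
Column low price is strictly dominated by medium price for Firm B (-5<-2); eliminate low price.
Only (low price, medium price) remains, with payoff -5.

-5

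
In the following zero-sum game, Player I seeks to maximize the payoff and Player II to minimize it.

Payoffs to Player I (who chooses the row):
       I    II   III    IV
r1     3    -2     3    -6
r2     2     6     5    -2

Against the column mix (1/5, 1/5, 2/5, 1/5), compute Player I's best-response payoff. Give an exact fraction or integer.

16/5

r1: (3)·(1/5) + (-2)·(1/5) + (3)·(2/5) + (-6)·(1/5) = 1/5.
r2: (2)·(1/5) + (6)·(1/5) + (5)·(2/5) + (-2)·(1/5) = 16/5.
The best pure response is r2 with expected payoff 16/5.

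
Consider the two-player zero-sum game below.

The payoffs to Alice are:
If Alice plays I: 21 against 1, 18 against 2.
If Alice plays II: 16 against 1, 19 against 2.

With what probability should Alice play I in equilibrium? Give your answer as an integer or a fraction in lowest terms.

Row minima are 18 and 16, so Alice's maximin is 18; column maxima are 21 and 19, so Bob's minimax is 19. These differ, so the equilibrium is in mixed strategies.
Let Alice play I with probability p. Bob is indifferent when 21p + 16(1−p) = 18p + 19(1−p), giving p = 1/2.

1/2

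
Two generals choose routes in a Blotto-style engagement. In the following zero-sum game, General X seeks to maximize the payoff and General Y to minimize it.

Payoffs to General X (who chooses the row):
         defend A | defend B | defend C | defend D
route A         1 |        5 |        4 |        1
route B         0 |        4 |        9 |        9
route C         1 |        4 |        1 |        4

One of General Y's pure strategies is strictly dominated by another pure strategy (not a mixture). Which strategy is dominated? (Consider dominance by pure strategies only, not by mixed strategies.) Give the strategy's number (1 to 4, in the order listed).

2

General Y prefers columns that give General X less. Compare defend B with defend A: 1 < 5, 0 < 4, 1 < 4.
So defend A strictly dominates defend B for General Y; defend B is strictly dominated.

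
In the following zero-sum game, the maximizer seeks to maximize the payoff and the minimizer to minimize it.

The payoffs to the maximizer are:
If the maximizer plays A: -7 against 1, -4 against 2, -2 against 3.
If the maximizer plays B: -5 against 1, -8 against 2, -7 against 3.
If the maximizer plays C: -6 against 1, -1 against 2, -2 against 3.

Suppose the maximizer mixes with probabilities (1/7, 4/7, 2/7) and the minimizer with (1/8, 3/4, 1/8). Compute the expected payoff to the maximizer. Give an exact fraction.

Against (1/8, 3/4, 1/8), each row's expected payoff is A: -33/8; B: -15/2; C: -7/4.
Taking the (1/7, 4/7, 2/7)-weighted average: (1/7)·(-33/8) + (4/7)·(-15/2) + (2/7)·(-7/4) = -43/8.

-43/8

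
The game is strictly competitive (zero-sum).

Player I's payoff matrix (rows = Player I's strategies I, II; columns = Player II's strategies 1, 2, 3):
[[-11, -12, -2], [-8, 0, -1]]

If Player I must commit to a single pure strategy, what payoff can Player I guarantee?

-8

The worst-case payoff for each row is I: -12, II: -8.
The best of these is -8.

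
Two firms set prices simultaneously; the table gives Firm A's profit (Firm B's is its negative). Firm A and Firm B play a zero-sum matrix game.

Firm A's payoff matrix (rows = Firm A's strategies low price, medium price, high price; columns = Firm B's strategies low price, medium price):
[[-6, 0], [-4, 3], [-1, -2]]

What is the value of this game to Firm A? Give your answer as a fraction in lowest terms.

Row low price is strictly dominated by row medium price, so Firm A never plays it.
The remaining 2×2 game on (medium price, high price) × (low price, medium price) has no saddle point. Let Firm A play medium price with probability p; indifference gives −4p − (1−p) = 3p − 2(1−p), so p = 1/8.
Similarly Firm B's optimal q on low price is 5/8, and the value is -4·(5/8) + (3)·(3/8) = -11/8.

-11/8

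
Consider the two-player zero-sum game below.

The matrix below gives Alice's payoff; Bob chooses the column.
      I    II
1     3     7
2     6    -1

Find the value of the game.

Row minima are 3 and -1, so Alice's maximin is 3; column maxima are 6 and 7, so Bob's minimax is 6. These differ, so the equilibrium is in mixed strategies.
Let Alice play 1 with probability p. Bob is indifferent when 3p + 6(1−p) = 7p − (1−p), giving p = 7/11.
Let Bob play I with probability q. Alice is indifferent when 3q + 7(1−q) = 6q − (1−q), giving q = 8/11.
The value is 3·(8/11) + (7)·(3/11) = 45/11.

45/11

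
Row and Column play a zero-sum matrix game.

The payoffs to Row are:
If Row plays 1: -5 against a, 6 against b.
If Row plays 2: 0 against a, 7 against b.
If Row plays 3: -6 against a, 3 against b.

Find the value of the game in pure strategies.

0

Row minima: -5, 0, -6 → Row's maximin is 0.
Column maxima: 0, 7 → Column's minimax is 0.
They coincide at (2, a), so the value is 0.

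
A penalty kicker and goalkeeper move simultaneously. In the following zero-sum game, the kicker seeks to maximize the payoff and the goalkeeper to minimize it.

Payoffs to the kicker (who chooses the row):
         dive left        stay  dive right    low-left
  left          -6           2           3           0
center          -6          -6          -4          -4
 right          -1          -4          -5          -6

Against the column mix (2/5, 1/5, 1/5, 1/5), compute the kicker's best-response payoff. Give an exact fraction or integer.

left: (-6)·(2/5) + (2)·(1/5) + (3)·(1/5) + (0)·(1/5) = -7/5.
center: (-6)·(2/5) + (-6)·(1/5) + (-4)·(1/5) + (-4)·(1/5) = -26/5.
right: (-1)·(2/5) + (-4)·(1/5) + (-5)·(1/5) + (-6)·(1/5) = -17/5.
The best pure response is left with expected payoff -7/5.

-7/5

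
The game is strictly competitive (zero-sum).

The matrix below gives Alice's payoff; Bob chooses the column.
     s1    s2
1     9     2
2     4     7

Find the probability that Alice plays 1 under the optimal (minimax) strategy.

3/10

Row minima are 2 and 4, so Alice's maximin is 4; column maxima are 9 and 7, so Bob's minimax is 7. These differ, so the equilibrium is in mixed strategies.
Let Alice play 1 with probability p. Bob is indifferent when 9p + 4(1−p) = 2p + 7(1−p), giving p = 3/10.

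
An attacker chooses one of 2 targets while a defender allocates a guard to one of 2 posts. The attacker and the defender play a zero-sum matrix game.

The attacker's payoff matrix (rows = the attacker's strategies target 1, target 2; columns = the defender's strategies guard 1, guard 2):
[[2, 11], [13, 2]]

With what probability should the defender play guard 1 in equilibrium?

9/20

Row minima are 2 and 2, so the attacker's maximin is 2; column maxima are 13 and 11, so the defender's minimax is 11. These differ, so the equilibrium is in mixed strategies.
Let the defender play guard 1 with probability q. The attacker is indifferent when 2q + 11(1−q) = 13q + 2(1−q), giving q = 9/20.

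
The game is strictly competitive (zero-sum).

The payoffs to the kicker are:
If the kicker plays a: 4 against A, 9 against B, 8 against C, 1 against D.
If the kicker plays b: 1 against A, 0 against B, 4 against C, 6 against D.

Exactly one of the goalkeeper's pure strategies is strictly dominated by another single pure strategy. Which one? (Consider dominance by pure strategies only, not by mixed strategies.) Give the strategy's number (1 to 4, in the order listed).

The goalkeeper prefers columns that give the kicker less. Compare C with A: 4 < 8, 1 < 4.
So A strictly dominates C for the goalkeeper; C is strictly dominated.

3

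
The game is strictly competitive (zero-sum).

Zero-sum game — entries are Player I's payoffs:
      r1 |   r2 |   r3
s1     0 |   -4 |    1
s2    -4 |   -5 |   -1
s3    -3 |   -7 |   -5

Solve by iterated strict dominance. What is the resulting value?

-4

Column r3 is strictly dominated by r2 for Player II (-4<1, -5<-1, -7<-5); eliminate r3.
Column r1 is strictly dominated by r2 for Player II (-4<0, -5<-4, -7<-3); eliminate r1.
Row s3 is strictly dominated by row s1 (-4>-7); eliminate s3.
Row s2 is strictly dominated by row s1 (-4>-5); eliminate s2.
Only (s1, r2) remains, with payoff -4.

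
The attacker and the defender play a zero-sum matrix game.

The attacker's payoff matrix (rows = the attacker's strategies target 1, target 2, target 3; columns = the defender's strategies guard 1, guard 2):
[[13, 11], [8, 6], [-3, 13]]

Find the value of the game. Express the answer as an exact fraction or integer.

101/9

Row target 2 is strictly dominated by row target 1, so the attacker never plays it.
The remaining 2×2 game on (target 1, target 3) × (guard 1, guard 2) has no saddle point. Let the attacker play target 1 with probability p; indifference gives 13p − 3(1−p) = 11p + 13(1−p), so p = 8/9.
Similarly the defender's optimal q on guard 1 is 1/9, and the value is 13·(1/9) + (11)·(8/9) = 101/9.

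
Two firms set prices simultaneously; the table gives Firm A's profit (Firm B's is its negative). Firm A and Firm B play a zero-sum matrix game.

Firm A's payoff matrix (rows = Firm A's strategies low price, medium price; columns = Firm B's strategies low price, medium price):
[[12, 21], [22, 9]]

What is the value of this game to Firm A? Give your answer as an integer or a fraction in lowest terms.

Row minima are 12 and 9, so Firm A's maximin is 12; column maxima are 22 and 21, so Firm B's minimax is 21. These differ, so the equilibrium is in mixed strategies.
Let Firm A play low price with probability p. Firm B is indifferent when 12p + 22(1−p) = 21p + 9(1−p), giving p = 13/22.
Let Firm B play low price with probability q. Firm A is indifferent when 12q + 21(1−q) = 22q + 9(1−q), giving q = 6/11.
The value is 12·(6/11) + (21)·(5/11) = 177/11.

177/11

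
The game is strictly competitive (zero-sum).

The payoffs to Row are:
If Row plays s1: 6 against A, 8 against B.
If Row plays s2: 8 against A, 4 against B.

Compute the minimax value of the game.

20/3

Row minima are 6 and 4, so Row's maximin is 6; column maxima are 8 and 8, so Column's minimax is 8. These differ, so the equilibrium is in mixed strategies.
Let Row play s1 with probability p. Column is indifferent when 6p + 8(1−p) = 8p + 4(1−p), giving p = 2/3.
Let Column play A with probability q. Row is indifferent when 6q + 8(1−q) = 8q + 4(1−q), giving q = 2/3.
The value is 6·(2/3) + (8)·(1/3) = 20/3.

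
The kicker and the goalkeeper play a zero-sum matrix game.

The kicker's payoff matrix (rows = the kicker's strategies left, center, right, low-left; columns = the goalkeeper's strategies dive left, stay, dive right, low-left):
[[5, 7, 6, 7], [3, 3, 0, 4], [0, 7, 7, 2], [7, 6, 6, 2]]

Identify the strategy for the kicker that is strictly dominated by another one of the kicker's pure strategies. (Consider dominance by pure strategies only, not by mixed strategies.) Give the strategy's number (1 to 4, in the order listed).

Compare center with left: 5 > 3, 7 > 3, 6 > 0, 7 > 4.
So left strictly dominates center for the kicker; center is strictly dominated.

2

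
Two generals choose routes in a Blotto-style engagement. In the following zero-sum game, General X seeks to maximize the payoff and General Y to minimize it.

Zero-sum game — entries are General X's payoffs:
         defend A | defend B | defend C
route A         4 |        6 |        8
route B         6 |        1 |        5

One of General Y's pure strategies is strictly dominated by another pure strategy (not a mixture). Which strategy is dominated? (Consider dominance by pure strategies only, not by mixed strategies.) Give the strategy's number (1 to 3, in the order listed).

3

General Y prefers columns that give General X less. Compare defend C with defend B: 6 < 8, 1 < 5.
So defend B strictly dominates defend C for General Y; defend C is strictly dominated.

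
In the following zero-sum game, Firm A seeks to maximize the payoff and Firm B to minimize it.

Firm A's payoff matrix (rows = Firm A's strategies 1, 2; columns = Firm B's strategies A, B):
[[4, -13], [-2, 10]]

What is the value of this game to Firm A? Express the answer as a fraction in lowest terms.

14/29

Row minima are -13 and -2, so Firm A's maximin is -2; column maxima are 4 and 10, so Firm B's minimax is 4. These differ, so the equilibrium is in mixed strategies.
Let Firm A play 1 with probability p. Firm B is indifferent when 4p − 2(1−p) = −13p + 10(1−p), giving p = 12/29.
Let Firm B play A with probability q. Firm A is indifferent when 4q − 13(1−q) = −2q + 10(1−q), giving q = 23/29.
The value is 4·(23/29) + (-13)·(6/29) = 14/29.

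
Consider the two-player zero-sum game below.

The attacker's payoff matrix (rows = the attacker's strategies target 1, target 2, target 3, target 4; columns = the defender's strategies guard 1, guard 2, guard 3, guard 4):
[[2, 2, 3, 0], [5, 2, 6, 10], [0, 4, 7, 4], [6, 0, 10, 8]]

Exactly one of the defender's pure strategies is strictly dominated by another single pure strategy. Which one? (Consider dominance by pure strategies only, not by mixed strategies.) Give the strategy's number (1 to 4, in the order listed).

The defender prefers columns that give the attacker less. Compare guard 3 with guard 1: 2 < 3, 5 < 6, 0 < 7, 6 < 10.
So guard 1 strictly dominates guard 3 for the defender; guard 3 is strictly dominated.

3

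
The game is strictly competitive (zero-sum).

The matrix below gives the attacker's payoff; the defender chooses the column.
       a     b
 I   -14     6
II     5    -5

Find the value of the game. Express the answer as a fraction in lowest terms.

-4/3

Row minima are -14 and -5, so the attacker's maximin is -5; column maxima are 5 and 6, so the defender's minimax is 5. These differ, so the equilibrium is in mixed strategies.
Let the attacker play I with probability p. The defender is indifferent when −14p + 5(1−p) = 6p − 5(1−p), giving p = 1/3.
Let the defender play a with probability q. The attacker is indifferent when −14q + 6(1−q) = 5q − 5(1−q), giving q = 11/30.
The value is -14·(11/30) + (6)·(19/30) = -4/3.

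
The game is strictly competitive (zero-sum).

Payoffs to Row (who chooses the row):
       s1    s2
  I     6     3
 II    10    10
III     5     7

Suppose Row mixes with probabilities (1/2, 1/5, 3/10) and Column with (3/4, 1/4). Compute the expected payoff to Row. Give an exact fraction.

251/40

Against (3/4, 1/4), each row's expected payoff is I: 21/4; II: 10; III: 11/2.
Taking the (1/2, 1/5, 3/10)-weighted average: (1/2)·(21/4) + (1/5)·(10) + (3/10)·(11/2) = 251/40.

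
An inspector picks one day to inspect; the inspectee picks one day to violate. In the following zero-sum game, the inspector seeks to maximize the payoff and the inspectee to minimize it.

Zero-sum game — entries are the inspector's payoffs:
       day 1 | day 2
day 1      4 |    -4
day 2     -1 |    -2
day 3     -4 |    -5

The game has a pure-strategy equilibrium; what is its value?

-2

Row minima: -4, -2, -5 → the inspector's maximin is -2.
Column maxima: 4, -2 → the inspectee's minimax is -2.
They coincide at (day 2, day 2), so the value is -2.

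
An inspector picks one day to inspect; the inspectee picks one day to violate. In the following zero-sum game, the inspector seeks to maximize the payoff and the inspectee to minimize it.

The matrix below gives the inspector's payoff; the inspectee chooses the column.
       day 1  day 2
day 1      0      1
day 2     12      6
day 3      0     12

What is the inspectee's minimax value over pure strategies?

12

The worst case (largest entry) in each column is day 1: 12, day 2: 12.
The best (smallest) of these is 12.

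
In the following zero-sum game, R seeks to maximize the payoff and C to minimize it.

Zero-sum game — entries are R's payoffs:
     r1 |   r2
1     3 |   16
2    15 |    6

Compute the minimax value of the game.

111/11

Row minima are 3 and 6, so R's maximin is 6; column maxima are 15 and 16, so C's minimax is 15. These differ, so the equilibrium is in mixed strategies.
Let R play 1 with probability p. C is indifferent when 3p + 15(1−p) = 16p + 6(1−p), giving p = 9/22.
Let C play r1 with probability q. R is indifferent when 3q + 16(1−q) = 15q + 6(1−q), giving q = 5/11.
The value is 3·(5/11) + (16)·(6/11) = 111/11.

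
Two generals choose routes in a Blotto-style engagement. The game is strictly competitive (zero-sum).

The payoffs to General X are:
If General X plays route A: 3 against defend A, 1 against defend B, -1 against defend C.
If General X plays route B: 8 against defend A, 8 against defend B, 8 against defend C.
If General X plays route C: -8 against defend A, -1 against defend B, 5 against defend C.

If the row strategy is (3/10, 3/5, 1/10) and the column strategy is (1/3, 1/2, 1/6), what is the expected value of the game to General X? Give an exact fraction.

Against (1/3, 1/2, 1/6), each row's expected payoff is route A: 4/3; route B: 8; route C: -7/3.
Taking the (3/10, 3/5, 1/10)-weighted average: (3/10)·(4/3) + (3/5)·(8) + (1/10)·(-7/3) = 149/30.

149/30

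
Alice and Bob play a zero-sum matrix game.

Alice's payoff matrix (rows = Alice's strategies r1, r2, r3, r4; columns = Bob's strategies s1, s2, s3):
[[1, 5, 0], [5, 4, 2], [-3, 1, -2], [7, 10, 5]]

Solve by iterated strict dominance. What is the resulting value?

Row r2 is strictly dominated by row r4 (7>5, 10>4, 5>2); eliminate r2.
Row r3 is strictly dominated by row r1 (1>-3, 5>1, 0>-2); eliminate r3.
Column s1 is strictly dominated by s3 for Bob (0<1, 5<7); eliminate s1.
Row r1 is strictly dominated by row r4 (10>5, 5>0); eliminate r1.
Column s2 is strictly dominated by s3 for Bob (5<10); eliminate s2.
Only (r4, s3) remains, with payoff 5.

5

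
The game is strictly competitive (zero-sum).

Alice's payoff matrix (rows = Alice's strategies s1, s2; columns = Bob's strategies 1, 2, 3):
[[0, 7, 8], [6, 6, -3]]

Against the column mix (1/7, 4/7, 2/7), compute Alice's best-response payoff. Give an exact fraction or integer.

s1: (0)·(1/7) + (7)·(4/7) + (8)·(2/7) = 44/7.
s2: (6)·(1/7) + (6)·(4/7) + (-3)·(2/7) = 24/7.
The best pure response is s1 with expected payoff 44/7.

44/7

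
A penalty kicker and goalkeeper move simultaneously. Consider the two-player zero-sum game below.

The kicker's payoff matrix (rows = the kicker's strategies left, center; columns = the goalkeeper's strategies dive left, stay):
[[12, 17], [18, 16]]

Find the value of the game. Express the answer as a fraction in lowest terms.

Row minima are 12 and 16, so the kicker's maximin is 16; column maxima are 18 and 17, so the goalkeeper's minimax is 17. These differ, so the equilibrium is in mixed strategies.
Let the kicker play left with probability p. The goalkeeper is indifferent when 12p + 18(1−p) = 17p + 16(1−p), giving p = 2/7.
Let the goalkeeper play dive left with probability q. The kicker is indifferent when 12q + 17(1−q) = 18q + 16(1−q), giving q = 1/7.
The value is 12·(1/7) + (17)·(6/7) = 114/7.

114/7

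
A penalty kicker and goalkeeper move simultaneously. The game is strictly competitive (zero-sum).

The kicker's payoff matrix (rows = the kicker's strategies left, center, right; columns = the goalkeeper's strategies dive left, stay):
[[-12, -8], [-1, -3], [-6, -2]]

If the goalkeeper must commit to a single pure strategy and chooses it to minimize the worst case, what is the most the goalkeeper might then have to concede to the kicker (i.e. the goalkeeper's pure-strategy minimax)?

-2

The worst case (largest entry) in each column is dive left: -1, stay: -2.
The best (smallest) of these is -2.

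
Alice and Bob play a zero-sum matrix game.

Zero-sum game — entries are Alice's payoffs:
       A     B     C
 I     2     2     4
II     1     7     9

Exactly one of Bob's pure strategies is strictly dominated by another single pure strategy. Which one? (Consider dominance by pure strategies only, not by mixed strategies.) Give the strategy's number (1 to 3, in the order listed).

3

Bob prefers columns that give Alice less. Compare C with A: 2 < 4, 1 < 9.
So A strictly dominates C for Bob; C is strictly dominated.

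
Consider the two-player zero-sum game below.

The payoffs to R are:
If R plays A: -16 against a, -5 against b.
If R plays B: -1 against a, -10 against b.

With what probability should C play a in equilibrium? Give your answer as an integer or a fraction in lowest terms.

1/4

Row minima are -16 and -10, so R's maximin is -10; column maxima are -1 and -5, so C's minimax is -5. These differ, so the equilibrium is in mixed strategies.
Let C play a with probability q. R is indifferent when −16q − 5(1−q) = −q − 10(1−q), giving q = 1/4.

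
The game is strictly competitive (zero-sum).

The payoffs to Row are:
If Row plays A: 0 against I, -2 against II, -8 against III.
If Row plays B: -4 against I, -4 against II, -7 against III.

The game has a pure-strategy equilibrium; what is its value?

Row minima: -8, -7 → Row's maximin is -7.
Column maxima: 0, -2, -7 → Column's minimax is -7.
They coincide at (B, III), so the value is -7.

-7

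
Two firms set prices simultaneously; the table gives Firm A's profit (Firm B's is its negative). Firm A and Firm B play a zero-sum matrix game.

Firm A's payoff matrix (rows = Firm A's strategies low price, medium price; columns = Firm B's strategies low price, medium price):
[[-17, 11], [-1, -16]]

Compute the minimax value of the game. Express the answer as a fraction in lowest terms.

-283/43

Row minima are -17 and -16, so Firm A's maximin is -16; column maxima are -1 and 11, so Firm B's minimax is -1. These differ, so the equilibrium is in mixed strategies.
Let Firm A play low price with probability p. Firm B is indifferent when −17p − (1−p) = 11p − 16(1−p), giving p = 15/43.
Let Firm B play low price with probability q. Firm A is indifferent when −17q + 11(1−q) = −q − 16(1−q), giving q = 27/43.
The value is -17·(27/43) + (11)·(16/43) = -283/43.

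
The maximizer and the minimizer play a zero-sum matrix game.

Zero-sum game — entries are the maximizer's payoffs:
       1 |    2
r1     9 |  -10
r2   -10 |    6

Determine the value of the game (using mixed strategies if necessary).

-46/35

Row minima are -10 and -10, so the maximizer's maximin is -10; column maxima are 9 and 6, so the minimizer's minimax is 6. These differ, so the equilibrium is in mixed strategies.
Let the maximizer play r1 with probability p. The minimizer is indifferent when 9p − 10(1−p) = −10p + 6(1−p), giving p = 16/35.
Let the minimizer play 1 with probability q. The maximizer is indifferent when 9q − 10(1−q) = −10q + 6(1−q), giving q = 16/35.
The value is 9·(16/35) + (-10)·(19/35) = -46/35.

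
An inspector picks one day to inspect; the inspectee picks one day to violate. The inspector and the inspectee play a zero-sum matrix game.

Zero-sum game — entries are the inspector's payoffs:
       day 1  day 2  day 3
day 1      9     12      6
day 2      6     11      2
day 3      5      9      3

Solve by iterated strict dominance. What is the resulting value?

Column day 1 is strictly dominated by day 3 for the inspectee (6<9, 2<6, 3<5); eliminate day 1.
Row day 3 is strictly dominated by row day 1 (12>9, 6>3); eliminate day 3.
Row day 2 is strictly dominated by row day 1 (12>11, 6>2); eliminate day 2.
Column day 2 is strictly dominated by day 3 for the inspectee (6<12); eliminate day 2.
Only (day 1, day 3) remains, with payoff 6.

6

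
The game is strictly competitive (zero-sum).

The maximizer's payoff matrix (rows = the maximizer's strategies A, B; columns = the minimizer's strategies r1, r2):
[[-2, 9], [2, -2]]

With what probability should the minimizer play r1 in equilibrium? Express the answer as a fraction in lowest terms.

Row minima are -2 and -2, so the maximizer's maximin is -2; column maxima are 2 and 9, so the minimizer's minimax is 2. These differ, so the equilibrium is in mixed strategies.
Let the minimizer play r1 with probability q. The maximizer is indifferent when −2q + 9(1−q) = 2q − 2(1−q), giving q = 11/15.

11/15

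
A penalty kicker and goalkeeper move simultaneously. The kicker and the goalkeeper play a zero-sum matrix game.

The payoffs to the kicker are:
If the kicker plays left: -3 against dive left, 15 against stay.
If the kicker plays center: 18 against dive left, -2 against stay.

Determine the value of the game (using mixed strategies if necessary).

Row minima are -3 and -2, so the kicker's maximin is -2; column maxima are 18 and 15, so the goalkeeper's minimax is 15. These differ, so the equilibrium is in mixed strategies.
Let the kicker play left with probability p. The goalkeeper is indifferent when −3p + 18(1−p) = 15p − 2(1−p), giving p = 10/19.
Let the goalkeeper play dive left with probability q. The kicker is indifferent when −3q + 15(1−q) = 18q − 2(1−q), giving q = 17/38.
The value is -3·(17/38) + (15)·(21/38) = 132/19.

132/19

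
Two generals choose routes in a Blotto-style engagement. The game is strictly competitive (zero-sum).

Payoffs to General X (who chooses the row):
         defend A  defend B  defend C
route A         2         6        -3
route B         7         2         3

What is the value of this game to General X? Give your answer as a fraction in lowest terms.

Column defend A is strictly dominated by defend C for General Y (it gives General X more in every row).
The remaining 2×2 game on (route A, route B) × (defend B, defend C) has no saddle point. Let General X play route A with probability p; indifference gives 6p + 2(1−p) = −3p + 3(1−p), so p = 1/10.
Similarly General Y's optimal q on defend B is 3/5, and the value is 6·(3/5) + (-3)·(2/5) = 12/5.

12/5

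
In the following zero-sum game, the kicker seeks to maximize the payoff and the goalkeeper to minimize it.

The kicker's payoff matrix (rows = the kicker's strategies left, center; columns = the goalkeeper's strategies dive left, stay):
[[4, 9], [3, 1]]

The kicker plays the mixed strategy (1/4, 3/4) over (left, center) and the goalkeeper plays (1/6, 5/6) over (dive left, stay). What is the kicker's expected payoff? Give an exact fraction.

Against (1/6, 5/6), each row's expected payoff is left: 49/6; center: 4/3.
Taking the (1/4, 3/4)-weighted average: (1/4)·(49/6) + (3/4)·(4/3) = 73/24.

73/24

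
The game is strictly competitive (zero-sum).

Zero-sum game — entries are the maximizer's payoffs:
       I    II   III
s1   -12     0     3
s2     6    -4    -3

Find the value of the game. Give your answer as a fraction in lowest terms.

-24/11

Column III is strictly dominated by II for the minimizer (it gives the maximizer more in every row).
The remaining 2×2 game on (s1, s2) × (I, II) has no saddle point. Let the maximizer play s1 with probability p; indifference gives −12p + 6(1−p) = −4(1−p), so p = 5/11.
Similarly the minimizer's optimal q on I is 2/11, and the value is -12·(2/11) + (0)·(9/11) = -24/11.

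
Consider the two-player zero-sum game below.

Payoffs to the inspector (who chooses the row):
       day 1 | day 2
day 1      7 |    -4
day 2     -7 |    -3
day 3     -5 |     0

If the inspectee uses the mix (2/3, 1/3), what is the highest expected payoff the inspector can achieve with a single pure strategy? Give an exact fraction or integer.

day 1: (7)·(2/3) + (-4)·(1/3) = 10/3.
day 2: (-7)·(2/3) + (-3)·(1/3) = -17/3.
day 3: (-5)·(2/3) + (0)·(1/3) = -10/3.
The best pure response is day 1 with expected payoff 10/3.

10/3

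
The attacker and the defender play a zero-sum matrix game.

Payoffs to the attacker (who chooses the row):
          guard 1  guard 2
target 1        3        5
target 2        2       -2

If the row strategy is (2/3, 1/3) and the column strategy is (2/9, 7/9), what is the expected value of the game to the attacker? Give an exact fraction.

8/3

Against (2/9, 7/9), each row's expected payoff is target 1: 41/9; target 2: -10/9.
Taking the (2/3, 1/3)-weighted average: (2/3)·(41/9) + (1/3)·(-10/9) = 8/3.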